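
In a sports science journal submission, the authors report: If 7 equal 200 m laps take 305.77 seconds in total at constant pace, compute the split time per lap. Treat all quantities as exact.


Split time = total_time / n_laps = 305.77 / 7
Split time = 43.6814 s per lap

43.6814 s


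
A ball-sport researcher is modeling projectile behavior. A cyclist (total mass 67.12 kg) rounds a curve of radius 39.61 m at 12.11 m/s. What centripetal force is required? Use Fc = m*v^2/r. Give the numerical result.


Fc = m * v^2 / r
v^2 = 12.11^2 = 146.6521
Fc = 67.12 * 146.6521 / 39.61
Fc = 9843.289 / 39.61 = 248.5051 N

248.5051 N


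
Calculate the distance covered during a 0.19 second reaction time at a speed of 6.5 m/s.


d = v * t
d = 6.5 * 0.19
d = 1.235 m

1.235 m


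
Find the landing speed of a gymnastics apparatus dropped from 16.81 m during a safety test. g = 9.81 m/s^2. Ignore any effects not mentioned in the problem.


v = sqrt(2 * g * h)
v = sqrt(2 * 9.81 * 16.81)
v = sqrt(329.8122) = 18.1607 m/s

18.1607 m/s


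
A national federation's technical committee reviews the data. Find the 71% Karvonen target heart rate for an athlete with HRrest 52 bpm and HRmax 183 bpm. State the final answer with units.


Target = HRrest + pct*(HRmax - HRrest)
Heart rate reserve = HRmax - HRrest = 183 - 52 = 131 bpm
Fraction = 71% = 0.71
Target = 52 + 0.71 * 131
Target = 52 + 93.01 = 145.01 bpm

145.01 bpm


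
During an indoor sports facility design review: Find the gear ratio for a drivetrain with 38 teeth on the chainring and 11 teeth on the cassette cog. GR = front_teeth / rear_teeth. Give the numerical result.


GR = front_teeth / rear_teeth
GR = 38 / 11
GR = 3.4545

3.4545


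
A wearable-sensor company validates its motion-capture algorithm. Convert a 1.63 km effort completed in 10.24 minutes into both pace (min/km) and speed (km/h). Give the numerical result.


Pace = time / distance = 10.24 min / 1.63 km = 6.2822 min/km
Speed = distance / time_in_hours = 1.63 / 0.1707 hr
Speed = 9.5508 km/h

6.2822 min/km, 9.5508 km/h


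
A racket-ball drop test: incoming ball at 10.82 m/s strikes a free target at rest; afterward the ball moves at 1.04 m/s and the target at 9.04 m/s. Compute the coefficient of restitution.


e = (v2_after - v1_after) / (v1_before - v2_before)
Numerator = 9.04 - 1.04 = 8
Denominator = 10.82 - 0 = 10.82
e = 8 / 10.82 = 0.7394

0.7394


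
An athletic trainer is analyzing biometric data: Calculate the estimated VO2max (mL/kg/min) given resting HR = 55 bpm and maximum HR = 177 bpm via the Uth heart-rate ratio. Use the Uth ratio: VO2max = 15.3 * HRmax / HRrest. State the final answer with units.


VO2max = 15.3 * HRmax / HRrest
VO2max = 15.3 * 177 / 55
VO2max = 2708.1 / 55 = 49.2382 mL/kg/min

49.2382 mL/kg/min


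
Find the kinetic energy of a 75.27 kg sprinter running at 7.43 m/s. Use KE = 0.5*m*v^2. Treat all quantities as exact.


KE = 0.5 * m * v^2
KE = 0.5 * 75.27 * 7.43^2
KE = 0.5 * 75.27 * 55.2049 = 2077.6364 J

2077.6364 J


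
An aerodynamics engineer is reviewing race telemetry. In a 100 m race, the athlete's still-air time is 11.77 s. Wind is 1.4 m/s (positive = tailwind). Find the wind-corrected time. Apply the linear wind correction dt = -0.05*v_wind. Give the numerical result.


dt = -0.05 * v_wind = -0.05 * 1.4 = -0.07 s
t_corrected = t_still + dt = 11.77 + (-0.07)
t_corrected = 11.7 s

11.7 s


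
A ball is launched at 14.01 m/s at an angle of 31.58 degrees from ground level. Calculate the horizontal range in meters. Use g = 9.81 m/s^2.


R = v^2 * sin(2*theta) / g
Convert angle to radians: theta = 31.58 deg = 0.5512 rad
sin(2*theta) = sin(1.1023) = 0.8923
R = 14.01^2 * 0.8923 / 9.81
R = 196.2801 * 0.8923 / 9.81 = 17.8527 m

17.8527 m


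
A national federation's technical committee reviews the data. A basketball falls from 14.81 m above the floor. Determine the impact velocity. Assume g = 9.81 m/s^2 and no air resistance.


v = sqrt(2 * g * h)
v = sqrt(2 * 9.81 * 14.81)
v = sqrt(290.5722) = 17.0462 m/s

17.0462 m/s


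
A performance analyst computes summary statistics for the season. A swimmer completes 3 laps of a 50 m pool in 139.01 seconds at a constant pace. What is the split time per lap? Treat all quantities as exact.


Split time = total_time / n_laps = 139.01 / 3
Split time = 46.3367 s per lap

46.3367 s


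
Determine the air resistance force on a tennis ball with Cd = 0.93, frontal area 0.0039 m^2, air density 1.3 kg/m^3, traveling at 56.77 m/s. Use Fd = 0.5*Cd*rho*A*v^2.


Fd = 0.5 * Cd * rho * A * v^2
Fd = 0.5 * 0.93 * 1.3 * 0.0039 * 56.77^2
v^2 = 3222.8329
Fd = 0.5 * 0.93 * 1.3 * 0.0039 * 3222.8329 = 7.598 N

7.598 N


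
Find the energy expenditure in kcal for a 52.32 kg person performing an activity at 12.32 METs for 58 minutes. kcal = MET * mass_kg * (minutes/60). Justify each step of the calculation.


kcal = MET * mass * time_hr
Convert time: 58 min = 0.9667 hr
kcal = 12.32 * 52.32 * 0.9667
kcal = 623.0963 kcal

623.0963 kcal


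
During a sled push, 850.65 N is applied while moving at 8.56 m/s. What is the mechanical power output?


P = F * v
P = 850.65 * 8.56
P = 7281.564 W

7281.564 W


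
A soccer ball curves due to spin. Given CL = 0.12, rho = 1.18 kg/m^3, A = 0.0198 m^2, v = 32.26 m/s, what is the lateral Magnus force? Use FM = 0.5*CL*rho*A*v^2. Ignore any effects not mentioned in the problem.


FM = 0.5 * CL * rho * A * v^2
FM = 0.5 * 0.12 * 1.18 * 0.0198 * 32.26^2
v^2 = 1040.7076
FM = 0.5 * 0.12 * 1.18 * 0.0198 * 1040.7076 = 1.4589 N

1.4589 N


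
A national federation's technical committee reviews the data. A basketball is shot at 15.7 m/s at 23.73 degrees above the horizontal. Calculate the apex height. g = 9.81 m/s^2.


H = (v*sin(theta))^2 / (2*g)
vy = v*sin(theta) = 15.7 * sin(23.73 deg) = 6.3181 m/s
H = vy^2 / (2*g) = 39.9185 / (2*9.81)
H = 39.9185 / 19.62 = 2.0346 m

2.0346 m


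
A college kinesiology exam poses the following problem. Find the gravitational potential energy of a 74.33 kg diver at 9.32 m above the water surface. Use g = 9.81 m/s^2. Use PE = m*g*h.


PE = m * g * h
PE = 74.33 * 9.81 * 9.32
PE = 729.1773 * 9.32 = 6795.9324 J

6795.9324 J


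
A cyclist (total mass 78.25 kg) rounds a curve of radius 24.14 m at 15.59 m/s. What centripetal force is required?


Fc = m * v^2 / r
v^2 = 15.59^2 = 243.0481
Fc = 78.25 * 243.0481 / 24.14
Fc = 19018.5138 / 24.14 = 787.8423 N

787.8423 N


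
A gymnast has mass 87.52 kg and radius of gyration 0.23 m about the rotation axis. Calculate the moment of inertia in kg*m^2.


I = m * k^2
I = 87.52 * 0.23^2
I = 87.52 * 0.0529 = 4.6298 kg*m^2

4.6298 kg*m^2


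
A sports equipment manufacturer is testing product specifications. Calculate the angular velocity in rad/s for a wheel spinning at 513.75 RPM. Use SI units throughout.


omega = RPM * 2 * pi / 60
omega = 513.75 * 2 * 3.14159 / 60
omega = 3227.9865 / 60 = 53.7998 rad/s

53.7998 rad/s


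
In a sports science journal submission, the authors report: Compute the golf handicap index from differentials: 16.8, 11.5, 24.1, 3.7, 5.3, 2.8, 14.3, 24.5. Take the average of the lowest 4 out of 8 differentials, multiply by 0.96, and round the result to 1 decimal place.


All differentials: 16.8, 11.5, 24.1, 3.7, 5.3, 2.8, 14.3, 24.5
Sorted: 2.8, 3.7, 5.3, 11.5, 14.3, 16.8, 24.1, 24.5
Best 4: 2.8, 3.7, 5.3, 11.5
Average of best = 23.3 / 4 = 5.825
Raw index = 5.825 * 0.96 = 5.592
Handicap index = round(5.592, 1) = 5.6

5.6


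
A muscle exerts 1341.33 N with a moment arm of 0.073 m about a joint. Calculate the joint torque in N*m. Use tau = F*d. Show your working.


tau = F * d
tau = 1341.33 * 0.073
tau = 97.9171 N*m

97.9171 N*m


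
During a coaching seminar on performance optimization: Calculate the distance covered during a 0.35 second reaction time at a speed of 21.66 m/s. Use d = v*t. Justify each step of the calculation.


d = v * t
d = 21.66 * 0.35
d = 7.581 m

7.581 m


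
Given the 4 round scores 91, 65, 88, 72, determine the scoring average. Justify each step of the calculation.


Average = sum / n
Sum = 316
Average = 316 / 4 = 79

79


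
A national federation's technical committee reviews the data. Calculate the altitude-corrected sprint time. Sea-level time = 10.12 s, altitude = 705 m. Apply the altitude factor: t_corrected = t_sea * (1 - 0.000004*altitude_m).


Correction factor = 1 - 0.000004 * 705 = 0.99718
t_corrected = t_sea * factor = 10.12 * 0.99718
t_corrected = 10.0915 s

10.0915 s


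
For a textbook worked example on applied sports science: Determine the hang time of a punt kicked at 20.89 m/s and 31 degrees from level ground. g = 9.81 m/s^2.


T = 2*v*sin(theta)/g
sin(theta) = sin(31 deg) = 0.515
T = 2*20.89*0.515 / 9.81
T = 21.5183 / 9.81 = 2.1935 s

2.1935 s


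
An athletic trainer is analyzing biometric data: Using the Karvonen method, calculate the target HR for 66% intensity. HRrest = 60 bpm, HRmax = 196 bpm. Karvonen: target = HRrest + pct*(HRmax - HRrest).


Target = HRrest + pct*(HRmax - HRrest)
Heart rate reserve = HRmax - HRrest = 196 - 60 = 136 bpm
Fraction = 66% = 0.66
Target = 60 + 0.66 * 136
Target = 60 + 89.76 = 149.76 bpm

149.76 bpm


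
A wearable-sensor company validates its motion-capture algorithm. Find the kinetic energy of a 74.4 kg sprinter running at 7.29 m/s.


KE = 0.5 * m * v^2
KE = 0.5 * 74.4 * 7.29^2
KE = 0.5 * 74.4 * 53.1441 = 1976.9605 J

1976.9605 J


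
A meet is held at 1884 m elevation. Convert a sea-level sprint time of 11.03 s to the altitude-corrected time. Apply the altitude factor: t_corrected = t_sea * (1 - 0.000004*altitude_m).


Correction factor = 1 - 0.000004 * 1884 = 0.992464
t_corrected = t_sea * factor = 11.03 * 0.992464
t_corrected = 10.9469 s

10.9469 s


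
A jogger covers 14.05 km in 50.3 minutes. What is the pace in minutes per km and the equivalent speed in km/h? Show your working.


Pace = time / distance = 50.3 min / 14.05 km = 3.5801 min/km
Speed = distance / time_in_hours = 14.05 / 0.8383 hr
Speed = 16.7594 km/h

3.5801 min/km, 16.7594 km/h


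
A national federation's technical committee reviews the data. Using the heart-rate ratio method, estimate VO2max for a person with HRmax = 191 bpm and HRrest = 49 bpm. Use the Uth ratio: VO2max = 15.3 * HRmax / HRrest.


VO2max = 15.3 * HRmax / HRrest
VO2max = 15.3 * 191 / 49
VO2max = 2922.3 / 49 = 59.6388 mL/kg/min

59.6388 mL/kg/min


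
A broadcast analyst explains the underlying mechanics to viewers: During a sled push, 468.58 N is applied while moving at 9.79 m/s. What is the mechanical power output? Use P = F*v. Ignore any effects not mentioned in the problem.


P = F * v
P = 468.58 * 9.79
P = 4587.3982 W

4587.3982 W


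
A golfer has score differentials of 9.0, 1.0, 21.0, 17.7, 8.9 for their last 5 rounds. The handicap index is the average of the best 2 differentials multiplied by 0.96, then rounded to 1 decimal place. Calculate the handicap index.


All differentials: 9.0, 1.0, 21.0, 17.7, 8.9
Sorted: 1.0, 8.9, 9.0, 17.7, 21.0
Best 2: 1.0, 8.9
Average of best = 9.9 / 2 = 4.95
Raw index = 4.95 * 0.96 = 4.752
Handicap index = round(4.752, 1) = 4.8

4.8


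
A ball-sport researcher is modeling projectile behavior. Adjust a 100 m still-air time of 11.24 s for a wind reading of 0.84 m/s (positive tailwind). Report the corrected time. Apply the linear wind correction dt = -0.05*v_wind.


dt = -0.05 * v_wind = -0.05 * 0.84 = -0.042 s
t_corrected = t_still + dt = 11.24 + (-0.042)
t_corrected = 11.198 s

11.198 s


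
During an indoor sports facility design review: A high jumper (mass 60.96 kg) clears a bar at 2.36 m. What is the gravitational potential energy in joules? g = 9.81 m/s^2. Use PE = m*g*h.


PE = m * g * h
PE = 60.96 * 9.81 * 2.36
PE = 598.0176 * 2.36 = 1411.3215 J

1411.3215 J


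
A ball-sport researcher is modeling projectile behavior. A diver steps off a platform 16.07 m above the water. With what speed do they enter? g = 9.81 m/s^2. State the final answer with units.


v = sqrt(2 * g * h)
v = sqrt(2 * 9.81 * 16.07)
v = sqrt(315.2934) = 17.7565 m/s

17.7565 m/s


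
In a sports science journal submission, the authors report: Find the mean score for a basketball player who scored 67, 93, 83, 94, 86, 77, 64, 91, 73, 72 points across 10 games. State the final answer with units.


Average = sum / n
Sum = 800
Average = 800 / 10 = 80

80


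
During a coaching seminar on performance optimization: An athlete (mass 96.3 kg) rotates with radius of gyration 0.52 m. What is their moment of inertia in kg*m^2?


I = m * k^2
I = 96.3 * 0.52^2
I = 96.3 * 0.2704 = 26.0395 kg*m^2

26.0395 kg*m^2


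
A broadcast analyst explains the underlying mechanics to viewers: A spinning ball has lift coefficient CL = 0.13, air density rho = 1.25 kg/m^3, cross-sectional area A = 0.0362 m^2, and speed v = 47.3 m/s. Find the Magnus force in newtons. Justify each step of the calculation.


FM = 0.5 * CL * rho * A * v^2
FM = 0.5 * 0.13 * 1.25 * 0.0362 * 47.3^2
v^2 = 2237.29
FM = 0.5 * 0.13 * 1.25 * 0.0362 * 2237.29 = 6.5804 N

6.5804 N


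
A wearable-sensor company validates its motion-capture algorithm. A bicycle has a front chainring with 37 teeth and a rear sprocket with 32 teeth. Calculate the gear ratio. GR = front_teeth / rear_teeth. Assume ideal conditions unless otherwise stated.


GR = front_teeth / rear_teeth
GR = 37 / 32
GR = 1.1562

1.1562


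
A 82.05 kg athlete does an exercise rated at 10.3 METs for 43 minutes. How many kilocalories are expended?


kcal = MET * mass * time_hr
Convert time: 43 min = 0.7167 hr
kcal = 10.3 * 82.05 * 0.7167
kcal = 605.6658 kcal

605.6658 kcal


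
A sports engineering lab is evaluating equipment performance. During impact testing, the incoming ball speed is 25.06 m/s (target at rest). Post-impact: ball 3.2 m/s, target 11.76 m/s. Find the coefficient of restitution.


e = (v2_after - v1_after) / (v1_before - v2_before)
Numerator = 11.76 - 3.2 = 8.56
Denominator = 25.06 - 0 = 25.06
e = 8.56 / 25.06 = 0.3416

0.3416


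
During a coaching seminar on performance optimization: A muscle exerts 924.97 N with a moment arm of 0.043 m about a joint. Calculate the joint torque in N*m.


tau = F * d
tau = 924.97 * 0.043
tau = 39.7737 N*m

39.7737 N*m


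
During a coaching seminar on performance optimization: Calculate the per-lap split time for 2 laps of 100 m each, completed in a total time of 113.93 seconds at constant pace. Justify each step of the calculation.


Split time = total_time / n_laps = 113.93 / 2
Split time = 56.965 s per lap

56.965 s


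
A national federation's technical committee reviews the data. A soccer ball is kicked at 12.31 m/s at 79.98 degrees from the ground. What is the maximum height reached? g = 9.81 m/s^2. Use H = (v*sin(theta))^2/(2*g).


H = (v*sin(theta))^2 / (2*g)
vy = v*sin(theta) = 12.31 * sin(79.98 deg) = 12.1222 m/s
H = vy^2 / (2*g) = 146.9486 / (2*9.81)
H = 146.9486 / 19.62 = 7.4897 m

7.4897 m


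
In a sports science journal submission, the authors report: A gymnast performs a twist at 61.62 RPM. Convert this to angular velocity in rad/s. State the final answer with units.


omega = RPM * 2 * pi / 60
omega = 61.62 * 2 * 3.14159 / 60
omega = 387.1699 / 60 = 6.4528 rad/s

6.4528 rad/s


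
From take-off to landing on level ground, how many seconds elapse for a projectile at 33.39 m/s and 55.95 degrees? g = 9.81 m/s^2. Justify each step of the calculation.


T = 2*v*sin(theta)/g
sin(theta) = sin(55.95 deg) = 0.8285
T = 2*33.39*0.8285 / 9.81
T = 55.3305 / 9.81 = 5.6402 s

5.6402 s


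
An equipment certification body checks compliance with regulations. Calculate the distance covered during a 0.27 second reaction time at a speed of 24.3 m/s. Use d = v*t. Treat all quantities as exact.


d = v * t
d = 24.3 * 0.27
d = 6.561 m

6.561 m


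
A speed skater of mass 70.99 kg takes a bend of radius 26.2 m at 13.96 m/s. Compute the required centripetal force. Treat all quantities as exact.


Fc = m * v^2 / r
v^2 = 13.96^2 = 194.8816
Fc = 70.99 * 194.8816 / 26.2
Fc = 13834.6448 / 26.2 = 528.0399 N

528.0399 N


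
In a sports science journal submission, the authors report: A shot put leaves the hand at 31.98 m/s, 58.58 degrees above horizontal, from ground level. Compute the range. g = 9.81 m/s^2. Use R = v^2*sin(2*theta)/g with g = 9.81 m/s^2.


R = v^2 * sin(2*theta) / g
Convert angle to radians: theta = 58.58 deg = 1.0224 rad
sin(2*theta) = sin(2.0448) = 0.8897
R = 31.98^2 * 0.8897 / 9.81
R = 1022.7204 * 0.8897 / 9.81 = 92.7574 m

92.7574 m


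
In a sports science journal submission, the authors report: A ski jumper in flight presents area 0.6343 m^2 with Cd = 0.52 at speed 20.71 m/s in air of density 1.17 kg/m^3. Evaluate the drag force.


Fd = 0.5 * Cd * rho * A * v^2
Fd = 0.5 * 0.52 * 1.17 * 0.6343 * 20.71^2
v^2 = 428.9041
Fd = 0.5 * 0.52 * 1.17 * 0.6343 * 428.9041 = 82.7588 N

82.7588 N


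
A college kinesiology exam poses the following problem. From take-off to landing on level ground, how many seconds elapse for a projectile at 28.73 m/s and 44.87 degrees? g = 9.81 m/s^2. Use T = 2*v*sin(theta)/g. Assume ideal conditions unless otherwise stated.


T = 2*v*sin(theta)/g
sin(theta) = sin(44.87 deg) = 0.7055
T = 2*28.73*0.7055 / 9.81
T = 40.5381 / 9.81 = 4.1323 s

4.1323 s


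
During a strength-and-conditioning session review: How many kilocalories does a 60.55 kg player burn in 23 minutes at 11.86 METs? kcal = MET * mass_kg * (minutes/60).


kcal = MET * mass * time_hr
Convert time: 23 min = 0.3833 hr
kcal = 11.86 * 60.55 * 0.3833
kcal = 275.2805 kcal

275.2805 kcal


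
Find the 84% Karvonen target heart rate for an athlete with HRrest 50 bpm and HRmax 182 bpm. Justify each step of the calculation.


Target = HRrest + pct*(HRmax - HRrest)
Heart rate reserve = HRmax - HRrest = 182 - 50 = 132 bpm
Fraction = 84% = 0.84
Target = 50 + 0.84 * 132
Target = 50 + 110.88 = 160.88 bpm

160.88 bpm


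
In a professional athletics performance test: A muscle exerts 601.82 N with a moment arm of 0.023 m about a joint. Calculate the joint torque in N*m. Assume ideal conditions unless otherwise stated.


tau = F * d
tau = 601.82 * 0.023
tau = 13.8419 N*m

13.8419 N*m


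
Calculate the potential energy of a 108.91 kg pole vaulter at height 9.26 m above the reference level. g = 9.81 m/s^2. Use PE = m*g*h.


PE = m * g * h
PE = 108.91 * 9.81 * 9.26
PE = 1068.4071 * 9.26 = 9893.4497 J

9893.4497 J


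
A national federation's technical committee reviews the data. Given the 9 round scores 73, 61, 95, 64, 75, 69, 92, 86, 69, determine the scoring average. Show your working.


Average = sum / n
Sum = 684
Average = 684 / 9 = 76

76


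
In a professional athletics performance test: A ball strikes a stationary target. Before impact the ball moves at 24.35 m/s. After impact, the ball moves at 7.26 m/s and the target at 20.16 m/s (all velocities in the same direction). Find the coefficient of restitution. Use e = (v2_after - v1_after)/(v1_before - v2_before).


e = (v2_after - v1_after) / (v1_before - v2_before)
Numerator = 20.16 - 7.26 = 12.9
Denominator = 24.35 - 0 = 24.35
e = 12.9 / 24.35 = 0.5298

0.5298


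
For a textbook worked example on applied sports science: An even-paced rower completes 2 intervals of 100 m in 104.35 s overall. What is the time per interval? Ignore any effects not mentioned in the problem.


Split time = total_time / n_laps = 104.35 / 2
Split time = 52.175 s per lap

52.175 s


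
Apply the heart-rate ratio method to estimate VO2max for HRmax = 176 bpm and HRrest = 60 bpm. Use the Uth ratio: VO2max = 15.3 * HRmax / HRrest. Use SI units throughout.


VO2max = 15.3 * HRmax / HRrest
VO2max = 15.3 * 176 / 60
VO2max = 2692.8 / 60 = 44.88 mL/kg/min

44.88 mL/kg/min


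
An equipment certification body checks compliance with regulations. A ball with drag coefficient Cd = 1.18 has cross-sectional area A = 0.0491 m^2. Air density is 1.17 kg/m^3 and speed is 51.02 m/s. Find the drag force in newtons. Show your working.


Fd = 0.5 * Cd * rho * A * v^2
Fd = 0.5 * 1.18 * 1.17 * 0.0491 * 51.02^2
v^2 = 2603.0404
Fd = 0.5 * 1.18 * 1.17 * 0.0491 * 2603.0404 = 88.2267 N

88.2267 N


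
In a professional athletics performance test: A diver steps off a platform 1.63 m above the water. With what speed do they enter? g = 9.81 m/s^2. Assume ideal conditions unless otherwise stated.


v = sqrt(2 * g * h)
v = sqrt(2 * 9.81 * 1.63)
v = sqrt(31.9806) = 5.6551 m/s

5.6551 m/s


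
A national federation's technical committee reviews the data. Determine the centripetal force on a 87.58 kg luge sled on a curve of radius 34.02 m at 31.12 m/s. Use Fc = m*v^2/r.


Fc = m * v^2 / r
v^2 = 31.12^2 = 968.4544
Fc = 87.58 * 968.4544 / 34.02
Fc = 84817.2364 / 34.02 = 2493.158 N

2493.158 N


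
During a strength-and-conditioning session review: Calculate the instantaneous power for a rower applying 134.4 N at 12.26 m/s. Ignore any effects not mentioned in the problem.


P = F * v
P = 134.4 * 12.26
P = 1647.744 W

1647.744 W


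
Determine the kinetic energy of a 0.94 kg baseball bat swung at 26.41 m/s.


KE = 0.5 * m * v^2
KE = 0.5 * 0.94 * 26.41^2
KE = 0.5 * 0.94 * 697.4881 = 327.8194 J

327.8194 J


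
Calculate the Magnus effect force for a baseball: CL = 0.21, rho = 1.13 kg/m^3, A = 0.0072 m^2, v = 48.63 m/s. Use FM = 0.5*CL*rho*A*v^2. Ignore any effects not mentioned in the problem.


FM = 0.5 * CL * rho * A * v^2
FM = 0.5 * 0.21 * 1.13 * 0.0072 * 48.63^2
v^2 = 2364.8769
FM = 0.5 * 0.21 * 1.13 * 0.0072 * 2364.8769 = 2.0203 N

2.0203 N


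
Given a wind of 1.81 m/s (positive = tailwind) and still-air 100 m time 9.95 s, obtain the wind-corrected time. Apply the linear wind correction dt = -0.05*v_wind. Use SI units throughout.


dt = -0.05 * v_wind = -0.05 * 1.81 = -0.0905 s
t_corrected = t_still + dt = 9.95 + (-0.0905)
t_corrected = 9.8595 s

9.8595 s


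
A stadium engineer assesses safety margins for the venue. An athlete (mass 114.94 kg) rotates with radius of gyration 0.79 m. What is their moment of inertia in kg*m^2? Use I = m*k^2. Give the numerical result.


I = m * k^2
I = 114.94 * 0.79^2
I = 114.94 * 0.6241 = 71.7341 kg*m^2

71.7341 kg*m^2


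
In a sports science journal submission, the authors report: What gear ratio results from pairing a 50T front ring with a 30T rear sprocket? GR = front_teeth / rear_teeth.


GR = front_teeth / rear_teeth
GR = 50 / 30
GR = 1.6667

1.6667


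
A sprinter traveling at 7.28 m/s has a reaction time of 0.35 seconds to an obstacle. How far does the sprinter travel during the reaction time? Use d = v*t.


d = v * t
d = 7.28 * 0.35
d = 2.548 m

2.548 m


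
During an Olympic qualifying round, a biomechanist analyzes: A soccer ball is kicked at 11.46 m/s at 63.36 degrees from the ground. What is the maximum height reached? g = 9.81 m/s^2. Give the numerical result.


H = (v*sin(theta))^2 / (2*g)
vy = v*sin(theta) = 11.46 * sin(63.36 deg) = 10.2434 m/s
H = vy^2 / (2*g) = 104.9277 / (2*9.81)
H = 104.9277 / 19.62 = 5.348 m

5.348 m


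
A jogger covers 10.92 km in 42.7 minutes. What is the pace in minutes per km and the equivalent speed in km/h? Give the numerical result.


Pace = time / distance = 42.7 min / 10.92 km = 3.9103 min/km
Speed = distance / time_in_hours = 10.92 / 0.7117 hr
Speed = 15.3443 km/h

3.9103 min/km, 15.3443 km/h


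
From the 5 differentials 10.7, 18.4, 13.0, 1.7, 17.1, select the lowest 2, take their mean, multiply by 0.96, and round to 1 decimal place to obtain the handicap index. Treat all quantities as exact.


All differentials: 10.7, 18.4, 13.0, 1.7, 17.1
Sorted: 1.7, 10.7, 13.0, 17.1, 18.4
Best 2: 1.7, 10.7
Average of best = 12.4 / 2 = 6.2
Raw index = 6.2 * 0.96 = 5.952
Handicap index = round(5.952, 1) = 6.0

6.0


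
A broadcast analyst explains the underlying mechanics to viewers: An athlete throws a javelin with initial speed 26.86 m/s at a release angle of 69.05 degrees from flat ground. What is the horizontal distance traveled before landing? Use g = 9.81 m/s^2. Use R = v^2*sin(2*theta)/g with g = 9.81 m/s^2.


R = v^2 * sin(2*theta) / g
Convert angle to radians: theta = 69.05 deg = 1.2051 rad
sin(2*theta) = sin(2.4103) = 0.6678
R = 26.86^2 * 0.6678 / 9.81
R = 721.4596 * 0.6678 / 9.81 = 49.1146 m

49.1146 m


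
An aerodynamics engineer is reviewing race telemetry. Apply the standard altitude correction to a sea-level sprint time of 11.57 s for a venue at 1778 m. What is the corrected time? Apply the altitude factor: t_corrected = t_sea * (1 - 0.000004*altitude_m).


Correction factor = 1 - 0.000004 * 1778 = 0.992888
t_corrected = t_sea * factor = 11.57 * 0.992888
t_corrected = 11.4877 s

11.4877 s


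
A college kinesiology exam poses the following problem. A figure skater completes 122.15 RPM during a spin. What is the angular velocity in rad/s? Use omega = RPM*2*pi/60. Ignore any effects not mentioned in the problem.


omega = RPM * 2 * pi / 60
omega = 122.15 * 2 * 3.14159 / 60
omega = 767.4911 / 60 = 12.7915 rad/s

12.7915 rad/s


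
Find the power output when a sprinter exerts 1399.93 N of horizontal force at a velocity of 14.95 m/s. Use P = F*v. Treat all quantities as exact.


P = F * v
P = 1399.93 * 14.95
P = 20928.9535 W

20928.9535 W


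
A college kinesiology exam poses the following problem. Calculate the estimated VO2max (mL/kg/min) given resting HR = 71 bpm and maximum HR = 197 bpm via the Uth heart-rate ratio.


VO2max = 15.3 * HRmax / HRrest
VO2max = 15.3 * 197 / 71
VO2max = 3014.1 / 71 = 42.4521 mL/kg/min

42.4521 mL/kg/min


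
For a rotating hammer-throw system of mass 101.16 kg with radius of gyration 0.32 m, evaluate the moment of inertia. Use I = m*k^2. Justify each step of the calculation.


I = m * k^2
I = 101.16 * 0.32^2
I = 101.16 * 0.1024 = 10.3588 kg*m^2

10.3588 kg*m^2


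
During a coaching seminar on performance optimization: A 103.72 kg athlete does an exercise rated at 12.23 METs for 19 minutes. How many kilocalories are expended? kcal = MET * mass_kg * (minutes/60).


kcal = MET * mass * time_hr
Convert time: 19 min = 0.3167 hr
kcal = 12.23 * 103.72 * 0.3167
kcal = 401.6903 kcal

401.6903 kcal


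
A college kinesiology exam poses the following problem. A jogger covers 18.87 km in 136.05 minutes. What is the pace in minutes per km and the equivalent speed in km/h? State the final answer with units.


Pace = time / distance = 136.05 min / 18.87 km = 7.2099 min/km
Speed = distance / time_in_hours = 18.87 / 2.2675 hr
Speed = 8.3219 km/h

7.2099 min/km, 8.3219 km/h


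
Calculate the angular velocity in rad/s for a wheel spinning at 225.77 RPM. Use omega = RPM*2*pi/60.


omega = RPM * 2 * pi / 60
omega = 225.77 * 2 * 3.14159 / 60
omega = 1418.5547 / 60 = 23.6426 rad/s

23.6426 rad/s


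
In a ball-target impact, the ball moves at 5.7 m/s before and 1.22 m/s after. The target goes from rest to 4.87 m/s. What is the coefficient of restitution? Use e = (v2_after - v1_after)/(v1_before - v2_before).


e = (v2_after - v1_after) / (v1_before - v2_before)
Numerator = 4.87 - 1.22 = 3.65
Denominator = 5.7 - 0 = 5.7
e = 3.65 / 5.7 = 0.6404

0.6404


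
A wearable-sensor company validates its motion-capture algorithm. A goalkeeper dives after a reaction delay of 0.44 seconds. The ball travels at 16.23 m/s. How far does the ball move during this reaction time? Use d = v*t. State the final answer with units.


d = v * t
d = 16.23 * 0.44
d = 7.1412 m

7.1412 m


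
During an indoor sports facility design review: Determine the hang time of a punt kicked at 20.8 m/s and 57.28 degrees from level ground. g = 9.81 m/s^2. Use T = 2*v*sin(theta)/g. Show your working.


T = 2*v*sin(theta)/g
sin(theta) = sin(57.28 deg) = 0.8413
T = 2*20.8*0.8413 / 9.81
T = 34.999 / 9.81 = 3.5677 s

3.5677 s


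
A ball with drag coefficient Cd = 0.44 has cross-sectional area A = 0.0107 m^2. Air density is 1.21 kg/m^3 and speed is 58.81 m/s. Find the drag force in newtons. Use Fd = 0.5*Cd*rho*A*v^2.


Fd = 0.5 * Cd * rho * A * v^2
Fd = 0.5 * 0.44 * 1.21 * 0.0107 * 58.81^2
v^2 = 3458.6161
Fd = 0.5 * 0.44 * 1.21 * 0.0107 * 3458.6161 = 9.8513 N

9.8513 N


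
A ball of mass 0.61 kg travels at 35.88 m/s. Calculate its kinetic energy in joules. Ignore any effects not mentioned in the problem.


KE = 0.5 * m * v^2
KE = 0.5 * 0.61 * 35.88^2
KE = 0.5 * 0.61 * 1287.3744 = 392.6492 J

392.6492 J


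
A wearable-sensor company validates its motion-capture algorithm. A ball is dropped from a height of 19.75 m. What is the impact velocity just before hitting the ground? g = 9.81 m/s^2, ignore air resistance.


v = sqrt(2 * g * h)
v = sqrt(2 * 9.81 * 19.75)
v = sqrt(387.495) = 19.6849 m/s

19.6849 m/s


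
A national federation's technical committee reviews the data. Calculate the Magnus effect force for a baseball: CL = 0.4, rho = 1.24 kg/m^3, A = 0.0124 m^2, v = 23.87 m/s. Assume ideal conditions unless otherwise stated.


FM = 0.5 * CL * rho * A * v^2
FM = 0.5 * 0.4 * 1.24 * 0.0124 * 23.87^2
v^2 = 569.7769
FM = 0.5 * 0.4 * 1.24 * 0.0124 * 569.7769 = 1.7522 N

1.7522 N


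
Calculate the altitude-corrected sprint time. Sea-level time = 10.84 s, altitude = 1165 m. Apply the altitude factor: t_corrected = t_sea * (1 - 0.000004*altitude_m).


Correction factor = 1 - 0.000004 * 1165 = 0.99534
t_corrected = t_sea * factor = 10.84 * 0.99534
t_corrected = 10.7895 s

10.7895 s


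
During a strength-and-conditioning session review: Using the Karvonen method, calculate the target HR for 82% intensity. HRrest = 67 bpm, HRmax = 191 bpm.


Target = HRrest + pct*(HRmax - HRrest)
Heart rate reserve = HRmax - HRrest = 191 - 67 = 124 bpm
Fraction = 82% = 0.82
Target = 67 + 0.82 * 124
Target = 67 + 101.68 = 168.68 bpm

168.68 bpm


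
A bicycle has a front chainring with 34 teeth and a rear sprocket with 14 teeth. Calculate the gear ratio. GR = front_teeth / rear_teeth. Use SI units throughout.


GR = front_teeth / rear_teeth
GR = 34 / 14
GR = 2.4286

2.4286


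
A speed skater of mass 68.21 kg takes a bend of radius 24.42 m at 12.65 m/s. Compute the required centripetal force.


Fc = m * v^2 / r
v^2 = 12.65^2 = 160.0225
Fc = 68.21 * 160.0225 / 24.42
Fc = 10915.1347 / 24.42 = 446.9752 N

446.9752 N


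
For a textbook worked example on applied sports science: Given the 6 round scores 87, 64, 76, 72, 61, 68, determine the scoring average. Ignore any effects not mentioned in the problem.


Average = sum / n
Sum = 428
Average = 428 / 6 = 71.3333

71.3333


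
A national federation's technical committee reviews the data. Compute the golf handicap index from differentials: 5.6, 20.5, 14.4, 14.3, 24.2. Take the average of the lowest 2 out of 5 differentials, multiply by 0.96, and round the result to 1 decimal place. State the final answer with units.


All differentials: 5.6, 20.5, 14.4, 14.3, 24.2
Sorted: 5.6, 14.3, 14.4, 20.5, 24.2
Best 2: 5.6, 14.3
Average of best = 19.9 / 2 = 9.95
Raw index = 9.95 * 0.96 = 9.552
Handicap index = round(9.552, 1) = 9.6

9.6


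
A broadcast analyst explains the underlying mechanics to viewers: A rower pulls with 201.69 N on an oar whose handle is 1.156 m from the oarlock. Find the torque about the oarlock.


tau = F * d
tau = 201.69 * 1.156
tau = 233.1536 N*m

233.1536 N*m


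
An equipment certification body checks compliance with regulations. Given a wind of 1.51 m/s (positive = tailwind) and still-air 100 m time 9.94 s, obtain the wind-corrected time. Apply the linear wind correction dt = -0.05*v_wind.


dt = -0.05 * v_wind = -0.05 * 1.51 = -0.0755 s
t_corrected = t_still + dt = 9.94 + (-0.0755)
t_corrected = 9.8645 s

9.8645 s


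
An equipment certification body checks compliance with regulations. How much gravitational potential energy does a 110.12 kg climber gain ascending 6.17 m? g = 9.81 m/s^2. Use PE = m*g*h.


PE = m * g * h
PE = 110.12 * 9.81 * 6.17
PE = 1080.2772 * 6.17 = 6665.3103 J

6665.3103 J


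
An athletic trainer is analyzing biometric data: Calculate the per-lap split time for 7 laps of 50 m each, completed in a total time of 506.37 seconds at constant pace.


Split time = total_time / n_laps = 506.37 / 7
Split time = 72.3386 s per lap

72.3386 s


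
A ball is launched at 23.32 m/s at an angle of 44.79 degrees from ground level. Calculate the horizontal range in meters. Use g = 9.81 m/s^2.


R = v^2 * sin(2*theta) / g
Convert angle to radians: theta = 44.79 deg = 0.7817 rad
sin(2*theta) = sin(1.5635) = 1
R = 23.32^2 * 1 / 9.81
R = 543.8224 * 1 / 9.81 = 55.434 m

55.434 m


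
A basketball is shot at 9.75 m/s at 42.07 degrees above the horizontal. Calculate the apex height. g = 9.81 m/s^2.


H = (v*sin(theta))^2 / (2*g)
vy = v*sin(theta) = 9.75 * sin(42.07 deg) = 6.5329 m/s
H = vy^2 / (2*g) = 42.6784 / (2*9.81)
H = 42.6784 / 19.62 = 2.1752 m

2.1752 m


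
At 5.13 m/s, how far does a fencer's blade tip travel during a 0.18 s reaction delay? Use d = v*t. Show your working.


d = v * t
d = 5.13 * 0.18
d = 0.9234 m

0.9234 m


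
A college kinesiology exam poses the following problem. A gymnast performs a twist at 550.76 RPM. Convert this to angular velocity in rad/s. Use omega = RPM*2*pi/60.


omega = RPM * 2 * pi / 60
omega = 550.76 * 2 * 3.14159 / 60
omega = 3460.5271 / 60 = 57.6755 rad/s

57.6755 rad/s


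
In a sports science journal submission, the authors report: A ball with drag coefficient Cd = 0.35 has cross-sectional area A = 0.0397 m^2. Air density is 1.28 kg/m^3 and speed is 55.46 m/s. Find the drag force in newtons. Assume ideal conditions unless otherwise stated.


Fd = 0.5 * Cd * rho * A * v^2
Fd = 0.5 * 0.35 * 1.28 * 0.0397 * 55.46^2
v^2 = 3075.8116
Fd = 0.5 * 0.35 * 1.28 * 0.0397 * 3075.8116 = 27.3526 N

27.3526 N


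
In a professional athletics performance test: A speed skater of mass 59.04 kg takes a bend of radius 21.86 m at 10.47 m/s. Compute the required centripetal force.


Fc = m * v^2 / r
v^2 = 10.47^2 = 109.6209
Fc = 59.04 * 109.6209 / 21.86
Fc = 6472.0179 / 21.86 = 296.0667 N

296.0667 N


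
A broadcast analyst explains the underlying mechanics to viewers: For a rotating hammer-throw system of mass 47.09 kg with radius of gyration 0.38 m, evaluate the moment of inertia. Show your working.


I = m * k^2
I = 47.09 * 0.38^2
I = 47.09 * 0.1444 = 6.7998 kg*m^2

6.7998 kg*m^2


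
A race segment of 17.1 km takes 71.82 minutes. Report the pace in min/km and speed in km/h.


Pace = time / distance = 71.82 min / 17.1 km = 4.2 min/km
Speed = distance / time_in_hours = 17.1 / 1.197 hr
Speed = 14.2857 km/h

4.2 min/km, 14.2857 km/h


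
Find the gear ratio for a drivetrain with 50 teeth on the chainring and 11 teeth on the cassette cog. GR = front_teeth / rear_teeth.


GR = front_teeth / rear_teeth
GR = 50 / 11
GR = 4.5455

4.5455


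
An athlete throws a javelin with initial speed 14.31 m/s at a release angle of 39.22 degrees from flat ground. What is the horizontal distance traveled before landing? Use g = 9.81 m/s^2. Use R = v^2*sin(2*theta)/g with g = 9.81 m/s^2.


R = v^2 * sin(2*theta) / g
Convert angle to radians: theta = 39.22 deg = 0.6845 rad
sin(2*theta) = sin(1.369) = 0.9797
R = 14.31^2 * 0.9797 / 9.81
R = 204.7761 * 0.9797 / 9.81 = 20.4508 m

20.4508 m


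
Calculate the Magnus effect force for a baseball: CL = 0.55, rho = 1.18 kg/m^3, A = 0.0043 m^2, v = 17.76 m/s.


FM = 0.5 * CL * rho * A * v^2
FM = 0.5 * 0.55 * 1.18 * 0.0043 * 17.76^2
v^2 = 315.4176
FM = 0.5 * 0.55 * 1.18 * 0.0043 * 315.4176 = 0.4401 N

0.4401 N


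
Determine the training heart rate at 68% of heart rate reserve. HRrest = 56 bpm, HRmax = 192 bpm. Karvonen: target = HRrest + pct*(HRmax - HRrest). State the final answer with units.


Target = HRrest + pct*(HRmax - HRrest)
Heart rate reserve = HRmax - HRrest = 192 - 56 = 136 bpm
Fraction = 68% = 0.68
Target = 56 + 0.68 * 136
Target = 56 + 92.48 = 148.48 bpm

148.48 bpm


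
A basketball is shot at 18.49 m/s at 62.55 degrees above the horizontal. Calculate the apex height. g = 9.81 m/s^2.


H = (v*sin(theta))^2 / (2*g)
vy = v*sin(theta) = 18.49 * sin(62.55 deg) = 16.4083 m/s
H = vy^2 / (2*g) = 269.2315 / (2*9.81)
H = 269.2315 / 19.62 = 13.7223 m

13.7223 m


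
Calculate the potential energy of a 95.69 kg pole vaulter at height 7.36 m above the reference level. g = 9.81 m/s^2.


PE = m * g * h
PE = 95.69 * 9.81 * 7.36
PE = 938.7189 * 7.36 = 6908.9711 J

6908.9711 J


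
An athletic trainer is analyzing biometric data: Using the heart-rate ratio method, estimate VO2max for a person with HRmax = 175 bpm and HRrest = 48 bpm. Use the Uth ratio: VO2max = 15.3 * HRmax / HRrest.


VO2max = 15.3 * HRmax / HRrest
VO2max = 15.3 * 175 / 48
VO2max = 2677.5 / 48 = 55.7812 mL/kg/min

55.7812 mL/kg/min


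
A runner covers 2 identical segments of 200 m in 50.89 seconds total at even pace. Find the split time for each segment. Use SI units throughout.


Split time = total_time / n_laps = 50.89 / 2
Split time = 25.445 s per lap

25.445 s


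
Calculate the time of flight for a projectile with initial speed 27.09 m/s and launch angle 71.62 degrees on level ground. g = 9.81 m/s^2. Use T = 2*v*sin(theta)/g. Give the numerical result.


T = 2*v*sin(theta)/g
sin(theta) = sin(71.62 deg) = 0.949
T = 2*27.09*0.949 / 9.81
T = 51.4161 / 9.81 = 5.2412 s

5.2412 s


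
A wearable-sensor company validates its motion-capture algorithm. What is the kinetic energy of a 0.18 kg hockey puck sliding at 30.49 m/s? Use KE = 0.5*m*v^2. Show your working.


KE = 0.5 * m * v^2
KE = 0.5 * 0.18 * 30.49^2
KE = 0.5 * 0.18 * 929.6401 = 83.6676 J

83.6676 J


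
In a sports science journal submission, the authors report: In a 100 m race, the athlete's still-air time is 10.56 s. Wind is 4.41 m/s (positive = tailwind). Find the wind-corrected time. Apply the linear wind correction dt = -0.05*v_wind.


dt = -0.05 * v_wind = -0.05 * 4.41 = -0.2205 s
t_corrected = t_still + dt = 10.56 + (-0.2205)
t_corrected = 10.3395 s

10.3395 s


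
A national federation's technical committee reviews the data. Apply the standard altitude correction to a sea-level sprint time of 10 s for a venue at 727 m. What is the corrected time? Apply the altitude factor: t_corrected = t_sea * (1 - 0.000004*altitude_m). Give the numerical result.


Correction factor = 1 - 0.000004 * 727 = 0.997092
t_corrected = t_sea * factor = 10 * 0.997092
t_corrected = 9.9709 s

9.9709 s


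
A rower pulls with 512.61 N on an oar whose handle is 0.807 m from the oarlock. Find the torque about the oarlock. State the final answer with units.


tau = F * d
tau = 512.61 * 0.807
tau = 413.6763 N*m

413.6763 N*m


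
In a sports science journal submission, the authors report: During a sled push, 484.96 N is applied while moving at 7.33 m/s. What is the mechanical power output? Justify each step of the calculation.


P = F * v
P = 484.96 * 7.33
P = 3554.7568 W

3554.7568 W


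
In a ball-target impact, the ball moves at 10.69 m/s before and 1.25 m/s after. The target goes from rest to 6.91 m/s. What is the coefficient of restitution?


e = (v2_after - v1_after) / (v1_before - v2_before)
Numerator = 6.91 - 1.25 = 5.66
Denominator = 10.69 - 0 = 10.69
e = 5.66 / 10.69 = 0.5295

0.5295


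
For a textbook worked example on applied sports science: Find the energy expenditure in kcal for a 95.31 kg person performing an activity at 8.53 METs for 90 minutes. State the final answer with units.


kcal = MET * mass * time_hr
Convert time: 90 min = 1.5 hr
kcal = 8.53 * 95.31 * 1.5
kcal = 1219.4914 kcal

1219.4914 kcal


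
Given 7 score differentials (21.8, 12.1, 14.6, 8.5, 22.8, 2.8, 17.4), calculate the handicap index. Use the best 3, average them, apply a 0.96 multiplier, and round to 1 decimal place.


All differentials: 21.8, 12.1, 14.6, 8.5, 22.8, 2.8, 17.4
Sorted: 2.8, 8.5, 12.1, 14.6, 17.4, 21.8, 22.8
Best 3: 2.8, 8.5, 12.1
Average of best = 23.4 / 3 = 7.8
Raw index = 7.8 * 0.96 = 7.488
Handicap index = round(7.488, 1) = 7.5

7.5
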